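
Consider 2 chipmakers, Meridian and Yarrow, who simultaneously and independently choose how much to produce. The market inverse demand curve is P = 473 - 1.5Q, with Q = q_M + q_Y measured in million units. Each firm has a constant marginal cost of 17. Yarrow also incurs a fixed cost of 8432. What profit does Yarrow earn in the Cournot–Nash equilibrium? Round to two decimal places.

6970.67

A representative firm's profit is π_i = q_i(473 - 1.5Q) - 17q_i.
Setting ∂π_i/∂q_i = 0 with rivals' quantities fixed: 456 - 3q_i - (3/2)q_j = 0.
By symmetry each firm produces the same amount; substituting q_j = q_i yields q_i = 456/(9/2) = 304/3.
Price P = 473 - (3/2)·(608/3) = 169.
Yarrow's profit: (169 - 17)·(304/3) - 8432 = 6970.6667.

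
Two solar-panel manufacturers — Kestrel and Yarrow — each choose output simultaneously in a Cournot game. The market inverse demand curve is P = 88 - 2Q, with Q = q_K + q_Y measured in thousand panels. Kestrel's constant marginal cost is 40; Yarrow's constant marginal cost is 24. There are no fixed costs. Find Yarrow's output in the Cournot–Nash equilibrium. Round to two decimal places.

Kestrel's profit: π_K = (88 - 2Q)q_K - (40q_K). Setting ∂π_K/∂q_K = 0: 48 - 4q_K - 2(q_Y) = 0.
Yarrow's profit: π_Y = (88 - 2Q)q_Y - (24q_Y). Setting ∂π_Y/∂q_Y = 0: 64 - 4q_Y - 2(q_K) = 0.
Best responses: q_K = (48 - 2q_Y)/4, q_Y = (64 - 2q_K)/4.
Solving the pair: q_K = 16/3, q_Y = 40/3.

13.33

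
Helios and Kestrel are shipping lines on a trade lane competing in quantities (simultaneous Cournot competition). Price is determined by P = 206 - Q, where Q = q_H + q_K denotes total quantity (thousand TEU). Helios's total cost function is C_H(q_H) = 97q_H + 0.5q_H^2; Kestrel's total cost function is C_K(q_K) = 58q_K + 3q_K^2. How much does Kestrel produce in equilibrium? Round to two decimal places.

14.57

Helios's profit: π_H = (206 - Q)q_H - (97q_H + (1/2)q_H²). Setting ∂π_H/∂q_H = 0: 109 - 3q_H - (q_K) = 0.
Kestrel's profit: π_K = (206 - Q)q_K - (58q_K + 3q_K²). Setting ∂π_K/∂q_K = 0: 148 - 8q_K - (q_H) = 0.
So q_H = (109 - q_K)/3 and q_K = (148 - q_H)/8.
Solving the pair: q_H = 724/23, q_K = 335/23.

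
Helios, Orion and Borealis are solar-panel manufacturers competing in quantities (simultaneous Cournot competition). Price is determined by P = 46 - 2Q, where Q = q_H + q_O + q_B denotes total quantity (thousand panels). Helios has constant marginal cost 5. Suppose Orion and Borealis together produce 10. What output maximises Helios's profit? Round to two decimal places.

With rivals' combined output fixed at 10, Helios's profit is π_H = (46 - 2·10 - 2q_H)q_H - (5q_H) = (26 - 2q_H)q_H - (5q_H).
∂π_H/∂q_H = 21 - 4q_H = 0, so q_H = 21/4.

5.25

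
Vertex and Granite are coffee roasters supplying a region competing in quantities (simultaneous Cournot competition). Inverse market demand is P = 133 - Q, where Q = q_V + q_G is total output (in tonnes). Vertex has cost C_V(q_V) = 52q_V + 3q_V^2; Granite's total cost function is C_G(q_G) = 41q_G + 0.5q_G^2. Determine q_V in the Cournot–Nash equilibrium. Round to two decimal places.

Vertex's profit: π_V = (133 - Q)q_V - (52q_V + 3q_V²). Setting ∂π_V/∂q_V = 0: 81 - 8q_V - (q_G) = 0.
Granite's profit: π_G = (133 - Q)q_G - (41q_G + (1/2)q_G²). Setting ∂π_G/∂q_G = 0: 92 - 3q_G - (q_V) = 0.
Rearranging gives the reaction functions q_V = (81 - q_G)/8 and q_G = (92 - q_V)/3.
Solving the pair: q_V = 151/23, q_G = 655/23.

6.57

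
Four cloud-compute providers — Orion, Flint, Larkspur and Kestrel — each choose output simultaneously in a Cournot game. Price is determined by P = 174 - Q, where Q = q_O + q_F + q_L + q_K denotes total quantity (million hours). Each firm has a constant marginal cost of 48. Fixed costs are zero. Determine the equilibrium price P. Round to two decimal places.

73.20

Each firm earns π_i = (174 - Q)q_i - 48q_i.
Setting ∂π_i/∂q_i = 0 with rivals' quantities fixed: 126 - 2q_i - Σ_{j≠i} q_j = 0.
With identical firms every q_j equals q_i, so Σ_{j≠i} q_j = 3q_i and 126 = 5q_i, giving q_i = 126/5.
Total output Q = 504/5, so price P = 174 - 504/5 = 366/5.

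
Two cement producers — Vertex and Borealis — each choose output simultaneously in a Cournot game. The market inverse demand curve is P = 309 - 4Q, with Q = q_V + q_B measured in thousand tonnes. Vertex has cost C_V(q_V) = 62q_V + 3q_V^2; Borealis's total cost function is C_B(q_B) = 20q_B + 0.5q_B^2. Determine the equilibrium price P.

159

Vertex's profit: π_V = (309 - 4Q)q_V - (62q_V + 3q_V²). Setting ∂π_V/∂q_V = 0: 247 - 14q_V - 4(q_B) = 0.
Borealis's first-order condition: 289 - 9q_B - 4(q_V) = 0.
Rearranging gives the reaction functions q_V = (247 - 4q_B)/14 and q_B = (289 - 4q_V)/9.
Substituting one into the other gives q_V = 97/10 and q_B = 139/5.
Total output Q = 75/2, so price P = 309 - 4·(75/2) = 159.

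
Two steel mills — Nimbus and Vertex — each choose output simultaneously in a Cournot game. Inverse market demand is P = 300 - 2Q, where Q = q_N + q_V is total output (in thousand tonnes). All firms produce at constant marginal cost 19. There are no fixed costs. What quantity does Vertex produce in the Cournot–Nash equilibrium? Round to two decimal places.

A representative firm's profit is π_i = q_i(300 - 2Q) - 19q_i.
First-order condition (treating rivals' output as given): 281 - 4q_i - 2q_j = 0.
By symmetry each firm produces the same amount; substituting q_j = q_i yields q_i = 281/6.

46.83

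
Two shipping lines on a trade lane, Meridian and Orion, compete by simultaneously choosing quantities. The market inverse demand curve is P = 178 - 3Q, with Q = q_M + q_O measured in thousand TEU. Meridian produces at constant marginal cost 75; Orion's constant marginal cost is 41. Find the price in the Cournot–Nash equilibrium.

98

Meridian's profit: π_M = (178 - 3Q)q_M - (75q_M). Setting ∂π_M/∂q_M = 0: 103 - 6q_M - 3(q_O) = 0.
Orion's profit: π_O = (178 - 3Q)q_O - (41q_O). Setting ∂π_O/∂q_O = 0: 137 - 6q_O - 3(q_M) = 0.
Rearranging gives the reaction functions q_M = (103 - 3q_O)/6 and q_O = (137 - 3q_M)/6.
Solving the pair: q_M = 23/3, q_O = 19.
Total output Q = 80/3, so price P = 178 - 3·(80/3) = 98.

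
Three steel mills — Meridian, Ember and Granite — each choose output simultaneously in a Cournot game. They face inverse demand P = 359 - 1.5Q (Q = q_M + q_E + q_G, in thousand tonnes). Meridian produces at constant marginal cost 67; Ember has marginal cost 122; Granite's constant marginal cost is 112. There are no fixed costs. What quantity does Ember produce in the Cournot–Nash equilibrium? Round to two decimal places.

28.67

Meridian's profit: π_M = (359 - 1.5Q)q_M - (67q_M). Setting ∂π_M/∂q_M = 0: 292 - 3q_M - (3/2)(q_E + q_G) = 0.
Ember's first-order condition: 237 - 3q_E - (3/2)(q_M + q_G) = 0.
Granite's profit: π_G = (359 - 1.5Q)q_G - (112q_G). Setting ∂π_G/∂q_G = 0: 247 - 3q_G - (3/2)(q_M + q_E) = 0.
Adding the 3 first-order conditions: 776 − 6Q = 0, so Q = 388/3.
Back-substituting: q_M = (292 − 194)/(3/2) = 196/3, q_E = (237 − 194)/(3/2) = 86/3, q_G = (247 − 194)/(3/2) = 106/3.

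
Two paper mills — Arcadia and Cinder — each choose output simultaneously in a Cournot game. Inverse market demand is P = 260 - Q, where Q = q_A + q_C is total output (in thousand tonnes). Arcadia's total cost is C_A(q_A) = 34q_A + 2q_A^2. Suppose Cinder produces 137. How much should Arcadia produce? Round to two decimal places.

With the rival's output fixed at 137, Arcadia's profit is π_A = (260 - 137 - q_A)q_A - (34q_A + 2q_A²) = (123 - q_A)q_A - (34q_A + 2q_A²).
∂π_A/∂q_A = 89 - 6q_A = 0, so q_A = 89/6.

14.83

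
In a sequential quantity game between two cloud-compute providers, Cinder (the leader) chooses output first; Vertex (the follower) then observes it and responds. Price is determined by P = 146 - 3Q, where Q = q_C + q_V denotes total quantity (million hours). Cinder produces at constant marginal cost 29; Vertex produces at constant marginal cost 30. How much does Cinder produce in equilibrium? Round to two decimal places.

The follower Vertex best-responds to any q_C: π_V = (146 - 3Q)q_V - 30q_V.
∂π_V/∂q_V = 116 - 3q_C - 6q_V = 0 gives the reaction function q_V = (116 - 3q_C)/6.
The leader anticipates this reaction. Substituting into P = 146 - 3Q gives P = 88 - (3/2)q_C, so π_C = (88 - (3/2)q_C)q_C - 29q_C.
Maximising: ∂π_C/∂q_C = 59 - 3q_C = 0, giving q_C = 59/3.
Then q_V = (116 - 3·(59/3))/6 = 19/2.

19.67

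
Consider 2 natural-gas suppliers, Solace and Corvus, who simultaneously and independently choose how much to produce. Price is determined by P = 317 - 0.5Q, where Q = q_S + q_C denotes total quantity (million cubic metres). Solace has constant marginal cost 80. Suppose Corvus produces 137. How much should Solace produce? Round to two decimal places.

168.50

With the rival's output fixed at 137, Solace's profit is π_S = (317 - (1/2)·137 - (1/2)q_S)q_S - (80q_S) = (497/2 - (1/2)q_S)q_S - (80q_S).
∂π_S/∂q_S = 337/2 - q_S = 0, so q_S = 337/2.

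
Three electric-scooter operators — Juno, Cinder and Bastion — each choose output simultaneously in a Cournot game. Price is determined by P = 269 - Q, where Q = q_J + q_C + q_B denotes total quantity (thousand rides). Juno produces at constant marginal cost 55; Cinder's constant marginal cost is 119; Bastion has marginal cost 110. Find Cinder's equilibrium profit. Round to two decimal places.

Juno's profit: π_J = (269 - Q)q_J - (55q_J). Setting ∂π_J/∂q_J = 0: 214 - 2q_J - (q_C + q_B) = 0.
Cinder's first-order condition: 150 - 2q_C - (q_J + q_B) = 0.
Bastion's first-order condition: 159 - 2q_B - (q_J + q_C) = 0.
Summing all 3 equations gives 523 − 4Q = 0, hence Q = 523/4.
Back-substituting: q_J = (214 − 523/4) = 333/4, q_C = (150 − 523/4) = 77/4, q_B = (159 − 523/4) = 113/4.
Price P = 269 - 523/4 = 553/4.
Cinder's profit: (553/4 - 119)·(77/4) = 370.5625.

370.56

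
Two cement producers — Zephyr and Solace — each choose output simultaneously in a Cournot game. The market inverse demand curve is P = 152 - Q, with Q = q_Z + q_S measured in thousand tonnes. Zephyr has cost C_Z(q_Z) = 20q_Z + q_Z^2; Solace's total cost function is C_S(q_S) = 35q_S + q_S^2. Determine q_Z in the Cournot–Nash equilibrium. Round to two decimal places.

27.40

Zephyr's profit: π_Z = (152 - Q)q_Z - (20q_Z + q_Z²). Setting ∂π_Z/∂q_Z = 0: 132 - 4q_Z - (q_S) = 0.
Solace's first-order condition: 117 - 4q_S - (q_Z) = 0.
Best responses: q_Z = (132 - q_S)/4, q_S = (117 - q_Z)/4.
Substituting one into the other gives q_Z = 137/5 and q_S = 112/5.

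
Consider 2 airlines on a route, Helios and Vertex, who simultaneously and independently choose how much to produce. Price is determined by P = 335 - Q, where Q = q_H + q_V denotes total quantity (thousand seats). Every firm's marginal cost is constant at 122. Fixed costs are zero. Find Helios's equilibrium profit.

5041

A representative firm's profit is π_i = q_i(335 - Q) - 122q_i.
Setting ∂π_i/∂q_i = 0 with rivals' quantities fixed: 213 - 2q_i - q_j = 0.
With identical firms every q_j equals q_i, so q_j = q_i and 213 = 3q_i, giving q_i = 71.
Price P = 335 - 142 = 193.
Helios's profit: (193 - 122)·71 = 5041.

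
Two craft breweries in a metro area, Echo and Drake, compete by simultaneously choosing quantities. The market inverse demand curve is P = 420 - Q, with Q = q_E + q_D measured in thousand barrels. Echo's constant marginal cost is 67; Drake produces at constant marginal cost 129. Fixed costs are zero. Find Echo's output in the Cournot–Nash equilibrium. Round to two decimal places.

138.33

Echo's profit: π_E = (420 - Q)q_E - (67q_E). Setting ∂π_E/∂q_E = 0: 353 - 2q_E - (q_D) = 0.
Drake's first-order condition: 291 - 2q_D - (q_E) = 0.
So q_E = (353 - q_D)/2 and q_D = (291 - q_E)/2.
Solving the pair: q_E = 415/3, q_D = 229/3.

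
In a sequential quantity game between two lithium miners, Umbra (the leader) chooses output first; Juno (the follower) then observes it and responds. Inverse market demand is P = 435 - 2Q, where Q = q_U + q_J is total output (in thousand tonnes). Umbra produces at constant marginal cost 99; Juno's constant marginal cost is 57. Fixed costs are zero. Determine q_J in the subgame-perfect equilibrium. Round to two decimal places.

57.75

The follower Juno best-responds to any q_U: π_J = (435 - 2Q)q_J - 57q_J.
∂π_J/∂q_J = 378 - 2q_U - 4q_J = 0 gives the reaction function q_J = (378 - 2q_U)/4.
The leader anticipates this reaction. Substituting into P = 435 - 2Q gives P = 246 - q_U, so π_U = (246 - q_U)q_U - 99q_U.
Leader FOC: 147 - 2q_U = 0, so q_U = 147/2.
Then q_J = (378 - 2·(147/2))/4 = 231/4.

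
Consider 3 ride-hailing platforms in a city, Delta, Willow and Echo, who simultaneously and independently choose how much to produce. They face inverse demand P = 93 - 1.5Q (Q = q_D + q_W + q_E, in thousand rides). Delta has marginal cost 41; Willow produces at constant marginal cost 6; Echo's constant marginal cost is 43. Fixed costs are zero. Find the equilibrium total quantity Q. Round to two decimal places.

Delta's profit: π_D = (93 - 1.5Q)q_D - (41q_D). Setting ∂π_D/∂q_D = 0: 52 - 3q_D - (3/2)(q_W + q_E) = 0.
Willow's first-order condition: 87 - 3q_W - (3/2)(q_D + q_E) = 0.
Echo's profit: π_E = (93 - 1.5Q)q_E - (43q_E). Setting ∂π_E/∂q_E = 0: 50 - 3q_E - (3/2)(q_D + q_W) = 0.
Summing all 3 equations gives 189 − 6Q = 0, hence Q = 63/2.
Back-substituting: q_D = (52 − 189/4)/(3/2) = 19/6, q_W = (87 − 189/4)/(3/2) = 53/2, q_E = (50 − 189/4)/(3/2) = 11/6.
Total output Q = 19/6 + 53/2 + 11/6 = 63/2.

31.50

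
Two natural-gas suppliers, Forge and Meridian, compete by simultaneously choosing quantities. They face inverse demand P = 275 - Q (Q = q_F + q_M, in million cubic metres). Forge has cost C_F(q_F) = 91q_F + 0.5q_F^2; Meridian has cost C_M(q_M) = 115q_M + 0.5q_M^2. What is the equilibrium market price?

189

Forge's profit: π_F = (275 - Q)q_F - (91q_F + (1/2)q_F²). Setting ∂π_F/∂q_F = 0: 184 - 3q_F - (q_M) = 0.
Meridian's first-order condition: 160 - 3q_M - (q_F) = 0.
So q_F = (184 - q_M)/3 and q_M = (160 - q_F)/3.
Solving the pair: q_F = 49, q_M = 37.
Total output Q = 86, so price P = 275 - 86 = 189.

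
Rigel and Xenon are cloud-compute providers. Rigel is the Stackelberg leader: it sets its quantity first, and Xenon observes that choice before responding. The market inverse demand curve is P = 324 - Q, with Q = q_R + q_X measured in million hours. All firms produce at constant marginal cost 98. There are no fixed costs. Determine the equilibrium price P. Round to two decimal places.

154.50

Solve by backward induction. Given q_R, the follower Xenon maximises π_X = (324 - q_R - q_X)q_X - 98q_X.
∂π_X/∂q_X = 226 - q_R - 2q_X = 0 gives the reaction function q_X = (226 - q_R)/2.
Rigel substitutes q_X(q_R) into its own profit: π_R = q_R(324 - q_R - (226 - q_R)/2) - 98q_R = (211 - (1/2)q_R)q_R - 98q_R.
Leader FOC: 113 - q_R = 0, so q_R = 113.
Then q_X = (226 - 113)/2 = 113/2.
Total output Q = 339/2, so price P = 324 - 339/2 = 309/2.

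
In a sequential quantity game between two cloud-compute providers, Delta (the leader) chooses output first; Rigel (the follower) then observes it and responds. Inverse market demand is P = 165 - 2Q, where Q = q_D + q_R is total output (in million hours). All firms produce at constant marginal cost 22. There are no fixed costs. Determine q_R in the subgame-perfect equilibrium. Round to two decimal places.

Solve by backward induction. Given q_D, the follower Rigel maximises π_R = (165 - 2q_D - 2q_R)q_R - 22q_R.
∂π_R/∂q_R = 143 - 2q_D - 4q_R = 0 gives the reaction function q_R = (143 - 2q_D)/4.
Delta substitutes q_R(q_D) into its own profit: π_D = q_D(165 - 2q_D - (143 - 2q_D)/2) - 22q_D = (187/2 - q_D)q_D - 22q_D.
The leader's first-order condition 143/2 - 2q_D = 0 yields q_D = 143/4.
Then q_R = (143 - 2·(143/4))/4 = 143/8.

17.88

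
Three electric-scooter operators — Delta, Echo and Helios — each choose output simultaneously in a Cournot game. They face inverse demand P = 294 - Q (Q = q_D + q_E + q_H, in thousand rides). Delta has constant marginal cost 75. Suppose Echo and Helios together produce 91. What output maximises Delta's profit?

64

With rivals' combined output fixed at 91, Delta's profit is π_D = (294 - 91 - q_D)q_D - (75q_D) = (203 - q_D)q_D - (75q_D).
∂π_D/∂q_D = 128 - 2q_D = 0, so q_D = 64.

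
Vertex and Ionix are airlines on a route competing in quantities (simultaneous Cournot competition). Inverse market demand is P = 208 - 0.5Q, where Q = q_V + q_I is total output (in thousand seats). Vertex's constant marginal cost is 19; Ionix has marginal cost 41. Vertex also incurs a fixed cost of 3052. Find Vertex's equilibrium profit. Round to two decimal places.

Vertex's profit: π_V = (208 - 0.5Q)q_V - (19q_V). Setting ∂π_V/∂q_V = 0: 189 - q_V - (1/2)(q_I) = 0.
Ionix's profit: π_I = (208 - 0.5Q)q_I - (41q_I). Setting ∂π_I/∂q_I = 0: 167 - q_I - (1/2)(q_V) = 0.
So q_V = (189 - (1/2)q_I) and q_I = (167 - (1/2)q_V).
Substituting one into the other gives q_V = 422/3 and q_I = 290/3.
Price P = 208 - (1/2)·(712/3) = 268/3.
Vertex's profit: (268/3 - 19)·(422/3) - 3052 = 6841.5556.

6841.56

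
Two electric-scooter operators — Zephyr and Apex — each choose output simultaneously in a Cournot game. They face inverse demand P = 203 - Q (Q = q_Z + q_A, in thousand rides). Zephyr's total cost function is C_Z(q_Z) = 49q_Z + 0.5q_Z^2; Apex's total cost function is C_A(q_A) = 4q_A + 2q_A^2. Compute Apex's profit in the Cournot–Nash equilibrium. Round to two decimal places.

Zephyr's profit: π_Z = (203 - Q)q_Z - (49q_Z + (1/2)q_Z²). Setting ∂π_Z/∂q_Z = 0: 154 - 3q_Z - (q_A) = 0.
Apex's profit: π_A = (203 - Q)q_A - (4q_A + 2q_A²). Setting ∂π_A/∂q_A = 0: 199 - 6q_A - (q_Z) = 0.
So q_Z = (154 - q_A)/3 and q_A = (199 - q_Z)/6.
Solving the pair: q_Z = 725/17, q_A = 443/17.
Price P = 203 - 1168/17 = 134.2941.
Apex's profit: 134.2941·(443/17) - 4·(443/17) - 2(443/17)² = 2037.1869.

2037.19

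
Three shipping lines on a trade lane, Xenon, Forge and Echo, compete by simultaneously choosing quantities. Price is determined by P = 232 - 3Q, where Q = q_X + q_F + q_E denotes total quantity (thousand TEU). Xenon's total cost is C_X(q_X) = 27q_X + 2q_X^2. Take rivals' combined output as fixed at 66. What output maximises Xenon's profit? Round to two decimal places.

With rivals' combined output fixed at 66, Xenon's profit is π_X = (232 - 3·66 - 3q_X)q_X - (27q_X + 2q_X²) = (34 - 3q_X)q_X - (27q_X + 2q_X²).
∂π_X/∂q_X = 7 - 10q_X = 0, so q_X = 7/10.

0.70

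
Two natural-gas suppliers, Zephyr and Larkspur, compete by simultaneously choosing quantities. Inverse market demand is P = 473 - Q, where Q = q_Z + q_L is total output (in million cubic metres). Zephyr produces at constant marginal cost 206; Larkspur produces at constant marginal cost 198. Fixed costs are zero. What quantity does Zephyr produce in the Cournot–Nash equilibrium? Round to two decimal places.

86.33

Zephyr's profit: π_Z = (473 - Q)q_Z - (206q_Z). Setting ∂π_Z/∂q_Z = 0: 267 - 2q_Z - (q_L) = 0.
Larkspur's first-order condition: 275 - 2q_L - (q_Z) = 0.
Best responses: q_Z = (267 - q_L)/2, q_L = (275 - q_Z)/2.
Substituting one into the other gives q_Z = 259/3 and q_L = 283/3.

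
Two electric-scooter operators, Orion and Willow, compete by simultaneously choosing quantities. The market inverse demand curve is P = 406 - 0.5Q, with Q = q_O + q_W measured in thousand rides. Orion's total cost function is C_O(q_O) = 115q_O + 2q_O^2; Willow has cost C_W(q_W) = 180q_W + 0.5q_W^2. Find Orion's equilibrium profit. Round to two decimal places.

5784.64

Orion's profit: π_O = (406 - 0.5Q)q_O - (115q_O + 2q_O²). Setting ∂π_O/∂q_O = 0: 291 - 5q_O - (1/2)(q_W) = 0.
Willow's first-order condition: 226 - 2q_W - (1/2)(q_O) = 0.
Best responses: q_O = (291 - (1/2)q_W)/5, q_W = (226 - (1/2)q_O)/2.
Solving the pair: q_O = 1876/39, q_W = 100.9744.
Price P = 406 - (1/2)·(1938/13) = 331.4615.
Orion's profit: 331.4615·(1876/39) - 115·(1876/39) - 2(1876/39)² = 5784.6417.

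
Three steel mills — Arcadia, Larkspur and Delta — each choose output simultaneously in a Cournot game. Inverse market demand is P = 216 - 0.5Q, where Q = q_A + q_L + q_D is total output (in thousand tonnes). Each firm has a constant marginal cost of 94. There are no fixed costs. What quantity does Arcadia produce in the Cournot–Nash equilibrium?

61

Each firm earns π_i = (216 - 0.5Q)q_i - 94q_i.
Setting ∂π_i/∂q_i = 0 with rivals' quantities fixed: 122 - q_i - (1/2)·Σ_{j≠i} q_j = 0.
With identical firms every q_j equals q_i, so Σ_{j≠i} q_j = 2q_i and 122 = 2q_i, giving q_i = 61.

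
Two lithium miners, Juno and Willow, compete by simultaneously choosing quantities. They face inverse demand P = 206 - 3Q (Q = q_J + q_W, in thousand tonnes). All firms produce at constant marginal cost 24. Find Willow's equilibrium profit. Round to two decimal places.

1226.81

Each firm earns π_i = (206 - 3Q)q_i - 24q_i.
First-order condition (treating rivals' output as given): 182 - 6q_i - 3q_j = 0.
With identical firms every q_j equals q_i, so q_j = q_i and 182 = 9q_i, giving q_i = 182/9.
Price P = 206 - 3·(364/9) = 254/3.
Willow's profit: (254/3 - 24)·(182/9) = 1226.8148.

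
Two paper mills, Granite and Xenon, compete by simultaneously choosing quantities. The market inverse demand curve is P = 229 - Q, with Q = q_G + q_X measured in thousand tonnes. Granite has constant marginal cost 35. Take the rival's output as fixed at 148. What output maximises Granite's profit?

23

With the rival's output fixed at 148, Granite's profit is π_G = (229 - 148 - q_G)q_G - (35q_G) = (81 - q_G)q_G - (35q_G).
∂π_G/∂q_G = 46 - 2q_G = 0, so q_G = 23.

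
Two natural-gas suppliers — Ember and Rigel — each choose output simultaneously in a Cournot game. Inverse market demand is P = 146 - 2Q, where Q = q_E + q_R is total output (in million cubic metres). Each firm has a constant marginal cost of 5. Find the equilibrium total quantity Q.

47

A representative firm's profit is π_i = q_i(146 - 2Q) - 5q_i.
First-order condition (treating rivals' output as given): 141 - 4q_i - 2q_j = 0.
By symmetry each firm produces the same amount; substituting q_j = q_i yields q_i = 141/6 = 47/2.
Total output Q = 47/2 + 47/2 = 47.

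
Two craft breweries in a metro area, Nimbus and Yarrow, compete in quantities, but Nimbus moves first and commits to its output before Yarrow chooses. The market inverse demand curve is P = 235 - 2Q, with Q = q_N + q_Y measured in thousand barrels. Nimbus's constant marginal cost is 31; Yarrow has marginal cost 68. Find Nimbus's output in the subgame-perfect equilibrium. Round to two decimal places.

60.25

The follower Yarrow best-responds to any q_N: π_Y = (235 - 2Q)q_Y - 68q_Y.
Follower FOC: 167 - 2q_N - 4q_Y = 0, so q_Y(q_N) = (167 - 2q_N)/4.
The leader anticipates this reaction. Substituting into P = 235 - 2Q gives P = 303/2 - q_N, so π_N = (303/2 - q_N)q_N - 31q_N.
Leader FOC: 241/2 - 2q_N = 0, so q_N = 241/4.
Then q_Y = (167 - 2·(241/4))/4 = 93/8.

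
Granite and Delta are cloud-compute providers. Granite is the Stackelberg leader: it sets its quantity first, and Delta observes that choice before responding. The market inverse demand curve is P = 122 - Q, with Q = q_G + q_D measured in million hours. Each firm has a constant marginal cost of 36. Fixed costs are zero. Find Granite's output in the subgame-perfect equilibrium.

43

The follower Delta best-responds to any q_G: π_D = (122 - Q)q_D - 36q_D.
∂π_D/∂q_D = 86 - q_G - 2q_D = 0 gives the reaction function q_D = (86 - q_G)/2.
The leader anticipates this reaction. Substituting into P = 122 - Q gives P = 79 - (1/2)q_G, so π_G = (79 - (1/2)q_G)q_G - 36q_G.
Maximising: ∂π_G/∂q_G = 43 - q_G = 0, giving q_G = 43.
Then q_D = (86 - 43)/2 = 43/2.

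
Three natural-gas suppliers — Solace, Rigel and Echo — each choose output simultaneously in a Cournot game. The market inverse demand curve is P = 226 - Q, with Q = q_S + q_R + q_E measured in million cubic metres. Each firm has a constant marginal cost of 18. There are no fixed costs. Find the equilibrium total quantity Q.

Each firm earns π_i = (226 - Q)q_i - 18q_i.
First-order condition (treating rivals' output as given): 208 - 2q_i - Σ_{j≠i} q_j = 0.
With identical firms every q_j equals q_i, so Σ_{j≠i} q_j = 2q_i and 208 = 4q_i, giving q_i = 52.
Total output Q = 52 + 52 + 52 = 156.

156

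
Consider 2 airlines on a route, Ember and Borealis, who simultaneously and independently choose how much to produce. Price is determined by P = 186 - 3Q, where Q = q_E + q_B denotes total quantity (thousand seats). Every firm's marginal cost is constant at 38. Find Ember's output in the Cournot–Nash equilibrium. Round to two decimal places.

16.44

A representative firm's profit is π_i = q_i(186 - 3Q) - 38q_i.
First-order condition (treating rivals' output as given): 148 - 6q_i - 3q_j = 0.
By symmetry each firm produces the same amount; substituting q_j = q_i yields q_i = 148/9.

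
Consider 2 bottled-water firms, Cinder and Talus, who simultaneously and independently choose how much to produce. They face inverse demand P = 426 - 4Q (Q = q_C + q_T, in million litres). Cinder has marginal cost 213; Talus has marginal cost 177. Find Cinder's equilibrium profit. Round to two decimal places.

870.25

Cinder's profit: π_C = (426 - 4Q)q_C - (213q_C). Setting ∂π_C/∂q_C = 0: 213 - 8q_C - 4(q_T) = 0.
Talus's profit: π_T = (426 - 4Q)q_T - (177q_T). Setting ∂π_T/∂q_T = 0: 249 - 8q_T - 4(q_C) = 0.
Best responses: q_C = (213 - 4q_T)/8, q_T = (249 - 4q_C)/8.
Substituting one into the other gives q_C = 59/4 and q_T = 95/4.
Price P = 426 - 4·(77/2) = 272.
Cinder's profit: (272 - 213)·(59/4) = 870.2500.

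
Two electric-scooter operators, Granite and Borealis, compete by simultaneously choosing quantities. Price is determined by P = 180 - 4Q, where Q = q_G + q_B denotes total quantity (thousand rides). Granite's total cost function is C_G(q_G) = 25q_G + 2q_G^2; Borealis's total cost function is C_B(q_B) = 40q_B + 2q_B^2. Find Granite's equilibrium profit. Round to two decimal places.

Granite's profit: π_G = (180 - 4Q)q_G - (25q_G + 2q_G²). Setting ∂π_G/∂q_G = 0: 155 - 12q_G - 4(q_B) = 0.
Borealis's first-order condition: 140 - 12q_B - 4(q_G) = 0.
Rearranging gives the reaction functions q_G = (155 - 4q_B)/12 and q_B = (140 - 4q_G)/12.
Solving the pair: q_G = 325/32, q_B = 265/32.
Price P = 180 - 4·(295/16) = 425/4.
Granite's profit: (425/4)·(325/32) - 25·(325/32) - 2(325/32)² = 618.8965.

618.90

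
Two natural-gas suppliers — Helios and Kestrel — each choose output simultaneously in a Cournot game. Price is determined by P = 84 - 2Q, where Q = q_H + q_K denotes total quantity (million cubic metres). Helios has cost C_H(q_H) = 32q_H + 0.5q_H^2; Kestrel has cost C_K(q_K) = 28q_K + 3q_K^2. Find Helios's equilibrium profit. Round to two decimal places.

Helios's profit: π_H = (84 - 2Q)q_H - (32q_H + (1/2)q_H²). Setting ∂π_H/∂q_H = 0: 52 - 5q_H - 2(q_K) = 0.
Kestrel's profit: π_K = (84 - 2Q)q_K - (28q_K + 3q_K²). Setting ∂π_K/∂q_K = 0: 56 - 10q_K - 2(q_H) = 0.
Rearranging gives the reaction functions q_H = (52 - 2q_K)/5 and q_K = (56 - 2q_H)/10.
Solving the pair: q_H = 204/23, q_K = 88/23.
Price P = 84 - 2·(292/23) = 1348/23.
Helios's profit: (1348/23)·(204/23) - 32·(204/23) - (1/2)(204/23)² = 196.6730.

196.67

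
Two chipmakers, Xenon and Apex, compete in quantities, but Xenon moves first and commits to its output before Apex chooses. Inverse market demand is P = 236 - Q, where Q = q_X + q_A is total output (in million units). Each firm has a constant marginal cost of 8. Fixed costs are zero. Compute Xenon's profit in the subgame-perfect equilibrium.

6498

The follower Apex best-responds to any q_X: π_A = (236 - Q)q_A - 8q_A.
Follower FOC: 228 - q_X - 2q_A = 0, so q_A(q_X) = (228 - q_X)/2.
The leader anticipates this reaction. Substituting into P = 236 - Q gives P = 122 - (1/2)q_X, so π_X = (122 - (1/2)q_X)q_X - 8q_X.
Leader FOC: 114 - q_X = 0, so q_X = 114.
Then q_A = (228 - 114)/2 = 57.
Price P = 236 - 171 = 65.
Xenon's profit: (65 - 8)·114 = 6498.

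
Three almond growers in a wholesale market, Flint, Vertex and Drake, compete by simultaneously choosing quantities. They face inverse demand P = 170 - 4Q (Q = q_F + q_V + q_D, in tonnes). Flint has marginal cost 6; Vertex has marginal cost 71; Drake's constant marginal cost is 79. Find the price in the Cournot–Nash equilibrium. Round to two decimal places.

81.50

Flint's profit: π_F = (170 - 4Q)q_F - (6q_F). Setting ∂π_F/∂q_F = 0: 164 - 8q_F - 4(q_V + q_D) = 0.
Vertex's first-order condition: 99 - 8q_V - 4(q_F + q_D) = 0.
Drake's profit: π_D = (170 - 4Q)q_D - (79q_D). Setting ∂π_D/∂q_D = 0: 91 - 8q_D - 4(q_F + q_V) = 0.
Summing all 3 equations gives 354 − 16Q = 0, hence Q = 177/8.
Back-substituting: q_F = (164 − 177/2)/4 = 151/8, q_V = (99 − 177/2)/4 = 21/8, q_D = (91 − 177/2)/4 = 5/8.
Total output Q = 177/8, so price P = 170 - 4·(177/8) = 163/2.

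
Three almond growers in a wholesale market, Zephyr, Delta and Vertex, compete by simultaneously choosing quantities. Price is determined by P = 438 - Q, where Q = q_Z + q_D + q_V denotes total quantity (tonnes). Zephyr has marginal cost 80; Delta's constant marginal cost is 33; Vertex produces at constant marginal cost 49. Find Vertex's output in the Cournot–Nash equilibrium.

Zephyr's profit: π_Z = (438 - Q)q_Z - (80q_Z). Setting ∂π_Z/∂q_Z = 0: 358 - 2q_Z - (q_D + q_V) = 0.
Delta's first-order condition: 405 - 2q_D - (q_Z + q_V) = 0.
Vertex's profit: π_V = (438 - Q)q_V - (49q_V). Setting ∂π_V/∂q_V = 0: 389 - 2q_V - (q_Z + q_D) = 0.
Adding the 3 conditions: 1152 − 2Q − 2Q = 0, i.e. Q = 288.
Back-substituting: q_Z = (358 − 288) = 70, q_D = (405 − 288) = 117, q_V = (389 − 288) = 101.

101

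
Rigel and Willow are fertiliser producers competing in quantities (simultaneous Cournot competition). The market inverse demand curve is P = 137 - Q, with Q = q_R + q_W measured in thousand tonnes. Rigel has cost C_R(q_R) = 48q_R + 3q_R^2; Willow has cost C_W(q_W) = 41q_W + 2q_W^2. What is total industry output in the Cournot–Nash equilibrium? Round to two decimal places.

Rigel's profit: π_R = (137 - Q)q_R - (48q_R + 3q_R²). Setting ∂π_R/∂q_R = 0: 89 - 8q_R - (q_W) = 0.
Willow's profit: π_W = (137 - Q)q_W - (41q_W + 2q_W²). Setting ∂π_W/∂q_W = 0: 96 - 6q_W - (q_R) = 0.
Best responses: q_R = (89 - q_W)/8, q_W = (96 - q_R)/6.
Substituting one into the other gives q_R = 438/47 and q_W = 679/47.
Total output Q = 438/47 + 679/47 = 1117/47.

23.77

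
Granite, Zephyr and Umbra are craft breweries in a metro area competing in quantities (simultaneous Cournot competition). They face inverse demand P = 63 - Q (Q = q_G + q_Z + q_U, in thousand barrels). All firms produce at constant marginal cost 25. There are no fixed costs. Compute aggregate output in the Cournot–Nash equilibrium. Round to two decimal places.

A representative firm's profit is π_i = q_i(63 - Q) - 25q_i.
Setting ∂π_i/∂q_i = 0 with rivals' quantities fixed: 38 - 2q_i - Σ_{j≠i} q_j = 0.
With identical firms every q_j equals q_i, so Σ_{j≠i} q_j = 2q_i and 38 = 4q_i, giving q_i = 19/2.
Total output Q = 19/2 + 19/2 + 19/2 = 57/2.

28.50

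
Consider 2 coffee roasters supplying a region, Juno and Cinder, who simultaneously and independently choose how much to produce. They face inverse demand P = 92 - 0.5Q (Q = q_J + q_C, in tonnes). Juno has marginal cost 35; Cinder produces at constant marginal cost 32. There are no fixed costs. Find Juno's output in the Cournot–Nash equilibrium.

Juno's profit: π_J = (92 - 0.5Q)q_J - (35q_J). Setting ∂π_J/∂q_J = 0: 57 - q_J - (1/2)(q_C) = 0.
Cinder's first-order condition: 60 - q_C - (1/2)(q_J) = 0.
Best responses: q_J = (57 - (1/2)q_C), q_C = (60 - (1/2)q_J).
Substituting one into the other gives q_J = 36 and q_C = 42.

36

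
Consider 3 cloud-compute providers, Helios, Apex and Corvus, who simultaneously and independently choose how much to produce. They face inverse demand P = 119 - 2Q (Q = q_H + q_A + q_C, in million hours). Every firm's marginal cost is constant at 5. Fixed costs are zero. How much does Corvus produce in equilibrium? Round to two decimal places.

14.25

A representative firm's profit is π_i = q_i(119 - 2Q) - 5q_i.
First-order condition (treating rivals' output as given): 114 - 4q_i - 2·Σ_{j≠i} q_j = 0.
With identical firms every q_j equals q_i, so Σ_{j≠i} q_j = 2q_i and 114 = 8q_i, giving q_i = 57/4.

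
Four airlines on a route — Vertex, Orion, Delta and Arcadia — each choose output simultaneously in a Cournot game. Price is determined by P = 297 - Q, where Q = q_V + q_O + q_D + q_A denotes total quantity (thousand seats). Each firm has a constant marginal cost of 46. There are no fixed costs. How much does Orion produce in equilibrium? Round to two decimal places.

50.20

Each firm earns π_i = (297 - Q)q_i - 46q_i.
Setting ∂π_i/∂q_i = 0 with rivals' quantities fixed: 251 - 2q_i - Σ_{j≠i} q_j = 0.
By symmetry each firm produces the same amount; substituting Σ_{j≠i} q_j = 3q_i yields q_i = 251/5.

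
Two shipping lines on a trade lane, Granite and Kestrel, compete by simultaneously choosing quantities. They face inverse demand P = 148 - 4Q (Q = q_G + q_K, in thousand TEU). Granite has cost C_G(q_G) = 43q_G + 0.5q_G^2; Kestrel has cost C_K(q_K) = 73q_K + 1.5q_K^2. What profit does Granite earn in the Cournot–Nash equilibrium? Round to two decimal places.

477.52

Granite's profit: π_G = (148 - 4Q)q_G - (43q_G + (1/2)q_G²). Setting ∂π_G/∂q_G = 0: 105 - 9q_G - 4(q_K) = 0.
Kestrel's first-order condition: 75 - 11q_K - 4(q_G) = 0.
Rearranging gives the reaction functions q_G = (105 - 4q_K)/9 and q_K = (75 - 4q_G)/11.
Solving the pair: q_G = 855/83, q_K = 255/83.
Price P = 148 - 4·(1110/83) = 94.5060.
Granite's profit: 94.5060·(855/83) - 43·(855/83) - (1/2)(855/83)² = 477.5167.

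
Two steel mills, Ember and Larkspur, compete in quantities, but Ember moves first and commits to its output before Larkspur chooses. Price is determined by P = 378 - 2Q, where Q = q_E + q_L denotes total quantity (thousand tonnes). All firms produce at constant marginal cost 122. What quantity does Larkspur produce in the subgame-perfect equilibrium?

Solve by backward induction. Given q_E, the follower Larkspur maximises π_L = (378 - 2q_E - 2q_L)q_L - 122q_L.
Setting the follower's marginal profit to zero, 256 - 2q_E - 4q_L = 0, i.e. q_L = (256 - 2q_E)/4.
Ember substitutes q_L(q_E) into its own profit: π_E = q_E(378 - 2q_E - (256 - 2q_E)/2) - 122q_E = (250 - q_E)q_E - 122q_E.
Maximising: ∂π_E/∂q_E = 128 - 2q_E = 0, giving q_E = 64.
Then q_L = (256 - 2·64)/4 = 32.

32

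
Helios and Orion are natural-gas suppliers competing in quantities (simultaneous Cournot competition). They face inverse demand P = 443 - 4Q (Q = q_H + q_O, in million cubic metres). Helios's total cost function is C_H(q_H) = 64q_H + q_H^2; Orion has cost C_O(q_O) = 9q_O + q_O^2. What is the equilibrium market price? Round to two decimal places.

210.71

Helios's profit: π_H = (443 - 4Q)q_H - (64q_H + q_H²). Setting ∂π_H/∂q_H = 0: 379 - 10q_H - 4(q_O) = 0.
Orion's first-order condition: 434 - 10q_O - 4(q_H) = 0.
Rearranging gives the reaction functions q_H = (379 - 4q_O)/10 and q_O = (434 - 4q_H)/10.
Substituting one into the other gives q_H = 1027/42 and q_O = 706/21.
Total output Q = 813/14, so price P = 443 - 4·(813/14) = 1475/7.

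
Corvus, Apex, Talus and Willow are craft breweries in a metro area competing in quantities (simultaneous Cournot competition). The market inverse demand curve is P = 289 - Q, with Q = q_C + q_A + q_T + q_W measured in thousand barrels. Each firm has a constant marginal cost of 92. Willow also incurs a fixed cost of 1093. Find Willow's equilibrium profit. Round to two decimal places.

459.36

Each firm earns π_i = (289 - Q)q_i - 92q_i.
First-order condition (treating rivals' output as given): 197 - 2q_i - Σ_{j≠i} q_j = 0.
By symmetry each firm produces the same amount; substituting Σ_{j≠i} q_j = 3q_i yields q_i = 197/5.
Price P = 289 - 788/5 = 657/5.
Willow's profit: (657/5 - 92)·(197/5) - 1093 = 459.3600.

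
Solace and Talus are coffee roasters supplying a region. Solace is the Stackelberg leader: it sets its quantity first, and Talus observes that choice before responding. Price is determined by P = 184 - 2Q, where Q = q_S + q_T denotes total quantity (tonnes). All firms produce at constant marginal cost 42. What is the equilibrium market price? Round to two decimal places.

The follower Talus best-responds to any q_S: π_T = (184 - 2Q)q_T - 42q_T.
Follower FOC: 142 - 2q_S - 4q_T = 0, so q_T(q_S) = (142 - 2q_S)/4.
The leader anticipates this reaction. Substituting into P = 184 - 2Q gives P = 113 - q_S, so π_S = (113 - q_S)q_S - 42q_S.
Maximising: ∂π_S/∂q_S = 71 - 2q_S = 0, giving q_S = 71/2.
Then q_T = (142 - 2·(71/2))/4 = 71/4.
Total output Q = 213/4, so price P = 184 - 2·(213/4) = 155/2.

77.50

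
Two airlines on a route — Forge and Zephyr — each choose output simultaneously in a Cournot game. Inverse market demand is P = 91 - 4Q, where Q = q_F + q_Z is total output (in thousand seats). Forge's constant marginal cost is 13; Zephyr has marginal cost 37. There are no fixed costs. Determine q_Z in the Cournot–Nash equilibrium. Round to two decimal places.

2.50

Forge's profit: π_F = (91 - 4Q)q_F - (13q_F). Setting ∂π_F/∂q_F = 0: 78 - 8q_F - 4(q_Z) = 0.
Zephyr's first-order condition: 54 - 8q_Z - 4(q_F) = 0.
Rearranging gives the reaction functions q_F = (78 - 4q_Z)/8 and q_Z = (54 - 4q_F)/8.
Solving the pair: q_F = 17/2, q_Z = 5/2.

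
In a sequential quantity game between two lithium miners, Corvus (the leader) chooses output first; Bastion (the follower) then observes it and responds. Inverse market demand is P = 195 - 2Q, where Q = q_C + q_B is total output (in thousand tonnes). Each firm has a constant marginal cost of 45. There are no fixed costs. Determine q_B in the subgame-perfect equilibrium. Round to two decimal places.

18.75

Solve by backward induction. Given q_C, the follower Bastion maximises π_B = (195 - 2q_C - 2q_B)q_B - 45q_B.
Setting the follower's marginal profit to zero, 150 - 2q_C - 4q_B = 0, i.e. q_B = (150 - 2q_C)/4.
Corvus substitutes q_B(q_C) into its own profit: π_C = q_C(195 - 2q_C - (150 - 2q_C)/2) - 45q_C = (120 - q_C)q_C - 45q_C.
Leader FOC: 75 - 2q_C = 0, so q_C = 75/2.
Then q_B = (150 - 2·(75/2))/4 = 75/4.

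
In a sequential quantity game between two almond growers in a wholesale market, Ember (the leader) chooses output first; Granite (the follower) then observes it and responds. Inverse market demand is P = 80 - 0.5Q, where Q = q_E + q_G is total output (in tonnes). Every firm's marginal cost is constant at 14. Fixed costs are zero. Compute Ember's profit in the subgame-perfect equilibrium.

The follower Granite best-responds to any q_E: π_G = (80 - 0.5Q)q_G - 14q_G.
∂π_G/∂q_G = 66 - (1/2)q_E - q_G = 0 gives the reaction function q_G = (66 - (1/2)q_E).
The leader anticipates this reaction. Substituting into P = 80 - 0.5Q gives P = 47 - (1/4)q_E, so π_E = (47 - (1/4)q_E)q_E - 14q_E.
Maximising: ∂π_E/∂q_E = 33 - (1/2)q_E = 0, giving q_E = 66.
Then q_G = (66 - (1/2)·66) = 33.
Price P = 80 - (1/2)·99 = 61/2.
Ember's profit: (61/2 - 14)·66 = 1089.

1089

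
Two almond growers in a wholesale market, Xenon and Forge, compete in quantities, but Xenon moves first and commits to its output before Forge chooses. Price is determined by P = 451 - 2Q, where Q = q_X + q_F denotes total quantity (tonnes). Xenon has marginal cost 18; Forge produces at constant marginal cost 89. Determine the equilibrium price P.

The follower Forge best-responds to any q_X: π_F = (451 - 2Q)q_F - 89q_F.
Setting the follower's marginal profit to zero, 362 - 2q_X - 4q_F = 0, i.e. q_F = (362 - 2q_X)/4.
Xenon substitutes q_F(q_X) into its own profit: π_X = q_X(451 - 2q_X - (362 - 2q_X)/2) - 18q_X = (270 - q_X)q_X - 18q_X.
Maximising: ∂π_X/∂q_X = 252 - 2q_X = 0, giving q_X = 126.
Then q_F = (362 - 2·126)/4 = 55/2.
Total output Q = 307/2, so price P = 451 - 2·(307/2) = 144.

144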